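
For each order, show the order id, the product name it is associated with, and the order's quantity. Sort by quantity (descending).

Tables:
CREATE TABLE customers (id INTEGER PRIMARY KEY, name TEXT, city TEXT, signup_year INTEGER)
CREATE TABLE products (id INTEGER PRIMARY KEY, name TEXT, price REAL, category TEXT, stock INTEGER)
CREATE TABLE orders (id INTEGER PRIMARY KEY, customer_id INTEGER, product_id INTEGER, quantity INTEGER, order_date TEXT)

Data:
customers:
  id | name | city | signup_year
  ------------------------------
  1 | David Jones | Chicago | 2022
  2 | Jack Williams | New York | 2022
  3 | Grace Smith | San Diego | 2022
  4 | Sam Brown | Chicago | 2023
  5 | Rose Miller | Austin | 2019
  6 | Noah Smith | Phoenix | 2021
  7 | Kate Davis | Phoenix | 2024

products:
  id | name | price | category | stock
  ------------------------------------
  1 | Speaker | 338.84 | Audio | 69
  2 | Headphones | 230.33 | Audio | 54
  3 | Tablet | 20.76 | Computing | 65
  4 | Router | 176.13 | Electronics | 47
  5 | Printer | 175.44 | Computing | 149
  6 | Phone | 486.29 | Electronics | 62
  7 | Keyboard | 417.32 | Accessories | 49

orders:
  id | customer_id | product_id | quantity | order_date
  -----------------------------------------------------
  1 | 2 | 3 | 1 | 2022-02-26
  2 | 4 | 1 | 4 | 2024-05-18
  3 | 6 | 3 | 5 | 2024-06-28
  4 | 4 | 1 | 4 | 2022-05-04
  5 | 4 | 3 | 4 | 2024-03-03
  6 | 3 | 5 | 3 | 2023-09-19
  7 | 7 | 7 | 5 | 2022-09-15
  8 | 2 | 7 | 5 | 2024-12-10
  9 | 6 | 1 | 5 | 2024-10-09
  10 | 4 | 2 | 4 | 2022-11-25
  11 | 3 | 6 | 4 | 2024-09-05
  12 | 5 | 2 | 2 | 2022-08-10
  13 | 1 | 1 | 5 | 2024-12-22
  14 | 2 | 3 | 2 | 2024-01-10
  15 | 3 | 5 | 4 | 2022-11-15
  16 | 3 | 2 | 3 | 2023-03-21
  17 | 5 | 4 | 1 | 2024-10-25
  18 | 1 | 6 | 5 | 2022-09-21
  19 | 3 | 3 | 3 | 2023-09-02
SELECT c.id, p.name AS product, c.quantity FROM orders c JOIN products p ON c.product_id = p.id ORDER BY c.quantity DESC

Execution result:
id | product | quantity
3 | Tablet | 5
7 | Keyboard | 5
8 | Keyboard | 5
9 | Speaker | 5
13 | Speaker | 5
18 | Phone | 5
2 | Speaker | 4
4 | Speaker | 4
5 | Tablet | 4
10 | Headphones | 4
11 | Phone | 4
15 | Printer | 4
6 | Printer | 3
16 | Headphones | 3
19 | Tablet | 3
12 | Headphones | 2
14 | Tablet | 2
1 | Tablet | 1
17 | Router | 1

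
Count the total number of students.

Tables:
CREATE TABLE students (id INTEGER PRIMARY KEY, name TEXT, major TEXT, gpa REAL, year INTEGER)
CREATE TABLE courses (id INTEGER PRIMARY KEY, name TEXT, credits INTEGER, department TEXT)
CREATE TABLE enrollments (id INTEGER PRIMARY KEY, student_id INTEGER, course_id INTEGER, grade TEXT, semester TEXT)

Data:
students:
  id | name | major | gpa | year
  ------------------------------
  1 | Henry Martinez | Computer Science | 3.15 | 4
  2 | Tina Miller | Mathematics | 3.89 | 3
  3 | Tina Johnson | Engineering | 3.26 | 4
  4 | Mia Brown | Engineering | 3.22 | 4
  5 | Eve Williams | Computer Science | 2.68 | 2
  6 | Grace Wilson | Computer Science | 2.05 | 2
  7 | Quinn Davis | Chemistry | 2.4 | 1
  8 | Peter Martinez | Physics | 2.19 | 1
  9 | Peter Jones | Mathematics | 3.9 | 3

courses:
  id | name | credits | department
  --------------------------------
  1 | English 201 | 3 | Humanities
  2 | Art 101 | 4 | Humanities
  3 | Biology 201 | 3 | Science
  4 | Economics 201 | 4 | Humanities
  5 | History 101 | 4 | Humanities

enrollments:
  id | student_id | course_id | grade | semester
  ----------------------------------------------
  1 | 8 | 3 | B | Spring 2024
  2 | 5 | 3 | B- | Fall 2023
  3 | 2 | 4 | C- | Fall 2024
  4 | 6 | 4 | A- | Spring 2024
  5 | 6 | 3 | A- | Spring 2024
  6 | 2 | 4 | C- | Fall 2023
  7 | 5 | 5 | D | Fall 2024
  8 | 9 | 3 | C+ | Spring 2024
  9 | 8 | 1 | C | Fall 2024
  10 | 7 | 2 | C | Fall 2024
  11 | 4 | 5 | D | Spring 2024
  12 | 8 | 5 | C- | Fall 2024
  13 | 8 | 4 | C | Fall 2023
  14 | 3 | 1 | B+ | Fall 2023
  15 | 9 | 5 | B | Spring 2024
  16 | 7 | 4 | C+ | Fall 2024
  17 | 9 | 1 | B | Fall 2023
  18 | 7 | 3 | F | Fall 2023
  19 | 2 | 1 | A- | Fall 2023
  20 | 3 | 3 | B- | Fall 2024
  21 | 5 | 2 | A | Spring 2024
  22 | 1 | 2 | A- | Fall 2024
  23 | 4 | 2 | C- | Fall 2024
SELECT COUNT(*) FROM students

Execution result:
9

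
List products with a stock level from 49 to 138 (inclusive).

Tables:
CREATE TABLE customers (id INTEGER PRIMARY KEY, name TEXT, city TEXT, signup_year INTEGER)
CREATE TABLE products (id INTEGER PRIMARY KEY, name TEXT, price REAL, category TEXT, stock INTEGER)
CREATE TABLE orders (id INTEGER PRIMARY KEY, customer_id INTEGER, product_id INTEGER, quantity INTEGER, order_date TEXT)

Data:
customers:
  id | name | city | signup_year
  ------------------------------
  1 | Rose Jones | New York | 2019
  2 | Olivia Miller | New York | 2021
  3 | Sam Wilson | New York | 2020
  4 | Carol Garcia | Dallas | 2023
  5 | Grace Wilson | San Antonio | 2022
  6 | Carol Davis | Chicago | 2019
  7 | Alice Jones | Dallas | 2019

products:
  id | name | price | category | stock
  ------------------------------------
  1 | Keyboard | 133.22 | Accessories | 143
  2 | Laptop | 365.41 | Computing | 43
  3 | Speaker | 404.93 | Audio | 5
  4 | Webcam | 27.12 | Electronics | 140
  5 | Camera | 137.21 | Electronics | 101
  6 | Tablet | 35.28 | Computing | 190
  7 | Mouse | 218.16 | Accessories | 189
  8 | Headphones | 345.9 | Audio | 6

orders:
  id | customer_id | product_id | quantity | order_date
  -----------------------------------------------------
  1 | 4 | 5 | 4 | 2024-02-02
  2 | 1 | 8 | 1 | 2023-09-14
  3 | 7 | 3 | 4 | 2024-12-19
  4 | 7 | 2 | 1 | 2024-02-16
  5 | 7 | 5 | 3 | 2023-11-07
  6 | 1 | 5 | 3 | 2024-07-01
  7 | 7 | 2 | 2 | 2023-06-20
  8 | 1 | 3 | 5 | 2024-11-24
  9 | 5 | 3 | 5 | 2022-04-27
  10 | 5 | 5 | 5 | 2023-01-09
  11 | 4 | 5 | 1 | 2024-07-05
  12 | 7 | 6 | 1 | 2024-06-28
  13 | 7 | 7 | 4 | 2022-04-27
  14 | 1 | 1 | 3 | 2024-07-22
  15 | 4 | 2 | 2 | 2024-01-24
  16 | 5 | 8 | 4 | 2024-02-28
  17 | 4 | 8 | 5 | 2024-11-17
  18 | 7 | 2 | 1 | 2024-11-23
SELECT name, stock FROM products WHERE stock BETWEEN 49 AND 138

Execution result:
name | stock
Camera | 101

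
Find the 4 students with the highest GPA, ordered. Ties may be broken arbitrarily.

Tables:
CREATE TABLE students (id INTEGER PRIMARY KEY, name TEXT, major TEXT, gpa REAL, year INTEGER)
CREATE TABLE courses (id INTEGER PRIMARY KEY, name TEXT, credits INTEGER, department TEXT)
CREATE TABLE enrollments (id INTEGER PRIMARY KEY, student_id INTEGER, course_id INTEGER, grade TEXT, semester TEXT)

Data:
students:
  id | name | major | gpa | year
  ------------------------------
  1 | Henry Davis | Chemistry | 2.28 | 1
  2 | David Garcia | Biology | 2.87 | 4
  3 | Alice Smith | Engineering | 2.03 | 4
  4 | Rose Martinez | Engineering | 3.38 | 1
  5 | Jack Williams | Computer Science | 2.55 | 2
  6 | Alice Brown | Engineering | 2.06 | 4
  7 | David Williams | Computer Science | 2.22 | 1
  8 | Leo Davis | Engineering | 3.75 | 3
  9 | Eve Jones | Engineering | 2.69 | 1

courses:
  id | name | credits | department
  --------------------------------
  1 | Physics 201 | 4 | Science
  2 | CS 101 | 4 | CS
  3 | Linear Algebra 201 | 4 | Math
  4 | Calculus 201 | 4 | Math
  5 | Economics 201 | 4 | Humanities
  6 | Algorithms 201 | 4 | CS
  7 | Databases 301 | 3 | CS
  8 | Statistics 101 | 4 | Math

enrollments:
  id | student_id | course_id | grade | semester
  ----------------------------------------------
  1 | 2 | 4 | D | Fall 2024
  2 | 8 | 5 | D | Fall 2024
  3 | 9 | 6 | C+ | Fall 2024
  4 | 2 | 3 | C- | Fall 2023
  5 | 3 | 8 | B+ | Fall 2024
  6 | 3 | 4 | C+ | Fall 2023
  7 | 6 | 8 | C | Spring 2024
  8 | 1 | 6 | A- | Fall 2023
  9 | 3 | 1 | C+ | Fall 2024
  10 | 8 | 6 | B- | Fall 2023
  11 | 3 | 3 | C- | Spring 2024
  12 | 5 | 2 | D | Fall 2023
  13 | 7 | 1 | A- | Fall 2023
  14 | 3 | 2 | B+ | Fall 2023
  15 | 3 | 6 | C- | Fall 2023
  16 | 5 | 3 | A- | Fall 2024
SELECT name, gpa FROM students ORDER BY gpa DESC LIMIT 4

Execution result:
name | gpa
Leo Davis | 3.75
Rose Martinez | 3.38
David Garcia | 2.87
Eve Jones | 2.69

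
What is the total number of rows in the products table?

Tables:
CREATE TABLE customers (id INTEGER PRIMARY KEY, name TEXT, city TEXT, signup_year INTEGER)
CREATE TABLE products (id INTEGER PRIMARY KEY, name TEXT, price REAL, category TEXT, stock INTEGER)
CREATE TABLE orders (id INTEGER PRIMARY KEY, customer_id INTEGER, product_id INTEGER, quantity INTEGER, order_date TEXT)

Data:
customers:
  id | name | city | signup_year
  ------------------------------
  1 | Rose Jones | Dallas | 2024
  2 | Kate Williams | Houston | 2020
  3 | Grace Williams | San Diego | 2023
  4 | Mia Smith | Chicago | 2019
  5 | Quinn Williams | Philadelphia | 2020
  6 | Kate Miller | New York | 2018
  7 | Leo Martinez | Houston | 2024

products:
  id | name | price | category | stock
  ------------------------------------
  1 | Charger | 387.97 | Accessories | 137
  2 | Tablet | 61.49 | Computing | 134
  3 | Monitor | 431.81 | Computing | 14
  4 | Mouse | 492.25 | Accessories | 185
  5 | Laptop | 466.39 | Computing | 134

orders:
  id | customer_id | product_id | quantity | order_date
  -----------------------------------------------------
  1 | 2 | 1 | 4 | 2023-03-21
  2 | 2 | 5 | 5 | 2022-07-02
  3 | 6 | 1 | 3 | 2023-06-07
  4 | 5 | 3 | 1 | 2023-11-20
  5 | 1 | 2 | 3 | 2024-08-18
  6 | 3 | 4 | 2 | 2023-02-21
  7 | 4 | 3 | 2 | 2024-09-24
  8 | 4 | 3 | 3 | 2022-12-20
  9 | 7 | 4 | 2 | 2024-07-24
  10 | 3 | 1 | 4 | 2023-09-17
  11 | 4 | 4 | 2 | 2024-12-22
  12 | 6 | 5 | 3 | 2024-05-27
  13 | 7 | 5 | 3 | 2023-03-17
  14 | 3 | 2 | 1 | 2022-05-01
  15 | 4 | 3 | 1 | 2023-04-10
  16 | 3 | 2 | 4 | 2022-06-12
SELECT COUNT(*) FROM products

Execution result:
5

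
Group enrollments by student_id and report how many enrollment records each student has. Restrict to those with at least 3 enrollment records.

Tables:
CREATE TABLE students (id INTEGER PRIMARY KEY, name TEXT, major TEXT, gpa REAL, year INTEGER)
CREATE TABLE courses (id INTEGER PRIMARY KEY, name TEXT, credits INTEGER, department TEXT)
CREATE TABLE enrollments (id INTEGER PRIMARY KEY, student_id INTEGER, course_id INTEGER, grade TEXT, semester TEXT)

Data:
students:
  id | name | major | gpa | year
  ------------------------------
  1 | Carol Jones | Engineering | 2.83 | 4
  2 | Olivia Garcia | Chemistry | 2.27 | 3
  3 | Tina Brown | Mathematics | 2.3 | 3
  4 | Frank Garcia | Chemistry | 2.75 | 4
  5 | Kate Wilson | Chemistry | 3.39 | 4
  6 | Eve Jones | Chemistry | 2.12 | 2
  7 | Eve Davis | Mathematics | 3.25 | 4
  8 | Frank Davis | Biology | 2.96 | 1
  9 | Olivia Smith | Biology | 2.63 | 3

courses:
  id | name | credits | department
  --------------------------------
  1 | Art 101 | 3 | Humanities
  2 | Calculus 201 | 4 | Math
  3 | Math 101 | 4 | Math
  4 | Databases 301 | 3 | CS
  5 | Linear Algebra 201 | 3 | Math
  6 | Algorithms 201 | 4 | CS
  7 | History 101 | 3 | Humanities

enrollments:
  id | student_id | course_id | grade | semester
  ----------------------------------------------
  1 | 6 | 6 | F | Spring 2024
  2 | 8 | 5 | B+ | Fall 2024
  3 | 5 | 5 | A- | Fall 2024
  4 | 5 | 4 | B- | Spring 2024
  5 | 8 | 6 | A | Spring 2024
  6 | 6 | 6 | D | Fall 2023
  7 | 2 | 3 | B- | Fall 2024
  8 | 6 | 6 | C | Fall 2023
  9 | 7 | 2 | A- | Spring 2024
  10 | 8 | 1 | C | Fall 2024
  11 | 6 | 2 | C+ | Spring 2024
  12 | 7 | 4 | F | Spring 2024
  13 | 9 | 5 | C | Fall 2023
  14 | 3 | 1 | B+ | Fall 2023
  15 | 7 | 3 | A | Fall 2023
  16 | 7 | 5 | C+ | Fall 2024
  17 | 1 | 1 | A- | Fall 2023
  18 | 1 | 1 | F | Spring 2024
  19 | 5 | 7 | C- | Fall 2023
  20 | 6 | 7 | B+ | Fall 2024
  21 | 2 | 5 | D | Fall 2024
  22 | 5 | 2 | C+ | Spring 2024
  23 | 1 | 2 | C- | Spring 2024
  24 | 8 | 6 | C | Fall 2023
SELECT student_id, COUNT(*) AS enrollment_count FROM enrollments GROUP BY student_id HAVING COUNT(*) >= 3

Execution result:
student_id | enrollment_count
1 | 3
5 | 4
6 | 5
7 | 4
8 | 4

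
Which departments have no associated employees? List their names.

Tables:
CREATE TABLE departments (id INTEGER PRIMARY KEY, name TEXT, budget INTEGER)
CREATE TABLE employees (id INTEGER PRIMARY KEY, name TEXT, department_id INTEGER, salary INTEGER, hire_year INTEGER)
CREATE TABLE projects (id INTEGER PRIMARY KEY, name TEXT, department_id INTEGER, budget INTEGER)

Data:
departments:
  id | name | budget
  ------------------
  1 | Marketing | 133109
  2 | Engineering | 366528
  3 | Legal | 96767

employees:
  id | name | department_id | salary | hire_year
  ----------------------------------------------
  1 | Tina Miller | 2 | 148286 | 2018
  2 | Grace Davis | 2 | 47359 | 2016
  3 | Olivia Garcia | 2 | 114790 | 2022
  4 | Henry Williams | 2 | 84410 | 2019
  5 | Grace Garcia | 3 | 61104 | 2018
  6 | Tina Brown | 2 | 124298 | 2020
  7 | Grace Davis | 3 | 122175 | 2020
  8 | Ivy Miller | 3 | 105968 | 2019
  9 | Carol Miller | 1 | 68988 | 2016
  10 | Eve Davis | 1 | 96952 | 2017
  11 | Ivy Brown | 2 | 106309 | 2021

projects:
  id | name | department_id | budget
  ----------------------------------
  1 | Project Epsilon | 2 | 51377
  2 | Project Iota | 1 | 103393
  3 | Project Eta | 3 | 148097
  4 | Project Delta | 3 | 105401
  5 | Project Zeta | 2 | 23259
SELECT p.name FROM departments p LEFT JOIN employees c ON c.department_id = p.id WHERE c.id IS NULL

Execution result:
(no rows)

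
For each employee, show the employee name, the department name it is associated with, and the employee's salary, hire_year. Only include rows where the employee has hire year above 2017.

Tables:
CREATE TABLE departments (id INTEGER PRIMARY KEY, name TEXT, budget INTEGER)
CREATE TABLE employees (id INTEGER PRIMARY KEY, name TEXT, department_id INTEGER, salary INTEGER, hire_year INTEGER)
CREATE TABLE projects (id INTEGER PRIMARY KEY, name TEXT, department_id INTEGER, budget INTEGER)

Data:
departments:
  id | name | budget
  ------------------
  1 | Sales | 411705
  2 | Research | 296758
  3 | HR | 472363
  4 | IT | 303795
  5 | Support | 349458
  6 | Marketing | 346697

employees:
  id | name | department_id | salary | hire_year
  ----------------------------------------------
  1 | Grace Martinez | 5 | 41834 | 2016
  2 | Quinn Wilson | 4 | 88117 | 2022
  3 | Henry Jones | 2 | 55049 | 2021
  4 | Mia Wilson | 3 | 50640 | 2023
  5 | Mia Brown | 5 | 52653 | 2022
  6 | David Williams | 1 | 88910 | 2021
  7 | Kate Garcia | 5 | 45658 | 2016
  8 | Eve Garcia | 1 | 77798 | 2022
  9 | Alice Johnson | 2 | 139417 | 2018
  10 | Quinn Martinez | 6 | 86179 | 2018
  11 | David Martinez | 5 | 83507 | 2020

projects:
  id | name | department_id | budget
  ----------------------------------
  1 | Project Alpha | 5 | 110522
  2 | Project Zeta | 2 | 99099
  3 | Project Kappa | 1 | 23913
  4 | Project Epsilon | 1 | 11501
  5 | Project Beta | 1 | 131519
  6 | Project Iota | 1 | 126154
SELECT c.name, p.name AS department, c.salary, c.hire_year FROM employees c JOIN departments p ON c.department_id = p.id WHERE c.hire_year > 2017

Execution result:
name | department | salary | hire_year
Quinn Wilson | IT | 88117 | 2022
Henry Jones | Research | 55049 | 2021
Mia Wilson | HR | 50640 | 2023
Mia Brown | Support | 52653 | 2022
David Williams | Sales | 88910 | 2021
Eve Garcia | Sales | 77798 | 2022
Alice Johnson | Research | 139417 | 2018
Quinn Martinez | Marketing | 86179 | 2018
David Martinez | Support | 83507 | 2020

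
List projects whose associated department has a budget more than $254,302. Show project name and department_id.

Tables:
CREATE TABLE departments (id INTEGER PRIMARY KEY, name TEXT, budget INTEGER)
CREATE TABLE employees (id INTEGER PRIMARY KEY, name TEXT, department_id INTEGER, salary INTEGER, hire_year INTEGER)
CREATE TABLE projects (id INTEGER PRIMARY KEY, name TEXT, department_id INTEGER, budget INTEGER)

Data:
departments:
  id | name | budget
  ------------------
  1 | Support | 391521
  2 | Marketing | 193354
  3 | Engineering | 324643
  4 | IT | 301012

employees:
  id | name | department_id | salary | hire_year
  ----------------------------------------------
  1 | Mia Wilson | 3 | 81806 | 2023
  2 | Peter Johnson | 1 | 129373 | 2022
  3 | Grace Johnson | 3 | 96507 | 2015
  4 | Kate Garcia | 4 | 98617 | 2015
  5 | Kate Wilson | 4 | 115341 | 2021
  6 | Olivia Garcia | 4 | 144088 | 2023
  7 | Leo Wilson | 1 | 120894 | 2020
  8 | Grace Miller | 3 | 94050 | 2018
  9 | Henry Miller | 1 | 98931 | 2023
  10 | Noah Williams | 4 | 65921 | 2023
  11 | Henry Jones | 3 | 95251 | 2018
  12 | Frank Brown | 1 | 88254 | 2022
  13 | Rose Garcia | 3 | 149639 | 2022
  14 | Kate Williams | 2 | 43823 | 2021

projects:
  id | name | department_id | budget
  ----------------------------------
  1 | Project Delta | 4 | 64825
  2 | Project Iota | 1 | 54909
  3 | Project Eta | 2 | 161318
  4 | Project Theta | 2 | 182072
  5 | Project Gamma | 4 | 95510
SELECT name, department_id FROM projects WHERE department_id IN (SELECT id FROM departments WHERE budget > 254302)

Execution result:
name | department_id
Project Delta | 4
Project Iota | 1
Project Gamma | 4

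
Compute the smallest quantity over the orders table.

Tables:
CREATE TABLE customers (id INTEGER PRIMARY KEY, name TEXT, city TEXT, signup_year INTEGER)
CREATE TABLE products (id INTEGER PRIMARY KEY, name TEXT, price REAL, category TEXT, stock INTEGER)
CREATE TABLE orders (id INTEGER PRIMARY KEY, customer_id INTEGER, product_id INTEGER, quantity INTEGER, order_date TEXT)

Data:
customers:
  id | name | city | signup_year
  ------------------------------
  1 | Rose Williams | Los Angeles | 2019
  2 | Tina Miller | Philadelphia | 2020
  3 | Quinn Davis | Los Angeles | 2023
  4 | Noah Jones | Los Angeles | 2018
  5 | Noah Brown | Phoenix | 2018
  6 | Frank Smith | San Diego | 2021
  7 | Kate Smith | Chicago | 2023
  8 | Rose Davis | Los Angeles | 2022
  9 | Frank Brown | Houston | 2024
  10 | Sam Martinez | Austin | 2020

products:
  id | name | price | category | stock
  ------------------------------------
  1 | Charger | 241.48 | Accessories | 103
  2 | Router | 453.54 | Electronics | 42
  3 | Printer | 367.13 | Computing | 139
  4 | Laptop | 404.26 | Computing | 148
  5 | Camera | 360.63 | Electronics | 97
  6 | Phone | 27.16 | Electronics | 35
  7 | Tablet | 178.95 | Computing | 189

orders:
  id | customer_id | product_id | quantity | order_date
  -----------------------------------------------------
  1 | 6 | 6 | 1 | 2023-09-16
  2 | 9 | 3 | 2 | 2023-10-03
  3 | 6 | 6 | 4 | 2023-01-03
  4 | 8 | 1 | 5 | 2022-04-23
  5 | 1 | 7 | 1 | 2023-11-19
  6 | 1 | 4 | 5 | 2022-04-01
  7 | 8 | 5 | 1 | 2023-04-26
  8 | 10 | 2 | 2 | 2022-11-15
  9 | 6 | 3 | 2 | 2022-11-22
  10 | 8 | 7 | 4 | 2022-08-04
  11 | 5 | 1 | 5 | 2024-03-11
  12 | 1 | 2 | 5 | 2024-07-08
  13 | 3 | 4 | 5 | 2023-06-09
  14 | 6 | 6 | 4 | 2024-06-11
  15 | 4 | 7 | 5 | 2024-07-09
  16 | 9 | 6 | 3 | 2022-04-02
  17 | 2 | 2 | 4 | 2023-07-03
SELECT MIN(quantity) FROM orders

Execution result:
1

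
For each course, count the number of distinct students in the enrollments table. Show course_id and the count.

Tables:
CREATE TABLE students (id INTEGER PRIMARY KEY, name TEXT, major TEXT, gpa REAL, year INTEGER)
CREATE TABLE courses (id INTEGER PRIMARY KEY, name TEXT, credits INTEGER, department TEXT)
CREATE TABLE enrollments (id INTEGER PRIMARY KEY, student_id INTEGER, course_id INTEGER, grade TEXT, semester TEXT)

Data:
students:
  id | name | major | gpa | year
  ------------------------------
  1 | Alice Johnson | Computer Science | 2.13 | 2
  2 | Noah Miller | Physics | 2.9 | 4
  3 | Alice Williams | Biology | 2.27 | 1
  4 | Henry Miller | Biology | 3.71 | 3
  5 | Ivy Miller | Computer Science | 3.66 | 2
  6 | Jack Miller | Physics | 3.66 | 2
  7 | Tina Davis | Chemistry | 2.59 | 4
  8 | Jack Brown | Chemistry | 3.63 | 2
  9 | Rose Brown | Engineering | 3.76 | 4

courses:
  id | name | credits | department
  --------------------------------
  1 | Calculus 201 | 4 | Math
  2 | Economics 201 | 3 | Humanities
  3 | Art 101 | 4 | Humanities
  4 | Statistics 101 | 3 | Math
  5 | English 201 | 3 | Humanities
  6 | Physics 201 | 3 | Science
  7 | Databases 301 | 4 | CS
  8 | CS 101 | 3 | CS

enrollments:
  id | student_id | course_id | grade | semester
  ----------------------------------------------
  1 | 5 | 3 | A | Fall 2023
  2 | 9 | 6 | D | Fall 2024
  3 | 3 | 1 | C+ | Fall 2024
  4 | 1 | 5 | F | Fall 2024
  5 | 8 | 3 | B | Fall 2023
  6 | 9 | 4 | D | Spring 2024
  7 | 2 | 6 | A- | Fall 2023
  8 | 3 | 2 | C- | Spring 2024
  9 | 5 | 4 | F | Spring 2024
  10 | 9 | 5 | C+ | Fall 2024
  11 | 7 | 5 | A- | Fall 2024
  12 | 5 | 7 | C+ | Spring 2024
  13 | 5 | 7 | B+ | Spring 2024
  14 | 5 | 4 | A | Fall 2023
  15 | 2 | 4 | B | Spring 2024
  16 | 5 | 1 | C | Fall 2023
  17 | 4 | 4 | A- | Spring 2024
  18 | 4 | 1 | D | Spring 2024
SELECT course_id, COUNT(DISTINCT student_id) AS distinct_student_count FROM enrollments GROUP BY course_id

Execution result:
course_id | distinct_student_count
1 | 3
2 | 1
3 | 2
4 | 4
5 | 3
6 | 2
7 | 1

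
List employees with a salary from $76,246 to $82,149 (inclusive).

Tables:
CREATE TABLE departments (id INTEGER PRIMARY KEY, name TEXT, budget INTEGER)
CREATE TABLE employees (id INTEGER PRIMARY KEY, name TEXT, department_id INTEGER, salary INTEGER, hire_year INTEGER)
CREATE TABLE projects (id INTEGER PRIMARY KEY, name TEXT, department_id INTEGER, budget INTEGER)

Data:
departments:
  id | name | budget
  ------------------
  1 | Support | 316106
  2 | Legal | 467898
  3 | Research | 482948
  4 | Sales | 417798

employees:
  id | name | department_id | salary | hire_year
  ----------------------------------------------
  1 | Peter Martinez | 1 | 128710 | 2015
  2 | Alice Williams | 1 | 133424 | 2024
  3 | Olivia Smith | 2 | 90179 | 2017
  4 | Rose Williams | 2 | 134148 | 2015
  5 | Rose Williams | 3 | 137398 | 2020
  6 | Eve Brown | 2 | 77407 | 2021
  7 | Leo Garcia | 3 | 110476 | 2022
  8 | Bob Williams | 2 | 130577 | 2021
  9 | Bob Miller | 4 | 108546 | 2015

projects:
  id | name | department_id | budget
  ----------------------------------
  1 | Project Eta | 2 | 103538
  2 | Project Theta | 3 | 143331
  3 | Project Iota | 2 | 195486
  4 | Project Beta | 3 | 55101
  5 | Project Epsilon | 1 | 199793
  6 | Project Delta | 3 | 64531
SELECT name, salary FROM employees WHERE salary BETWEEN 76246 AND 82149

Execution result:
name | salary
Eve Brown | 77407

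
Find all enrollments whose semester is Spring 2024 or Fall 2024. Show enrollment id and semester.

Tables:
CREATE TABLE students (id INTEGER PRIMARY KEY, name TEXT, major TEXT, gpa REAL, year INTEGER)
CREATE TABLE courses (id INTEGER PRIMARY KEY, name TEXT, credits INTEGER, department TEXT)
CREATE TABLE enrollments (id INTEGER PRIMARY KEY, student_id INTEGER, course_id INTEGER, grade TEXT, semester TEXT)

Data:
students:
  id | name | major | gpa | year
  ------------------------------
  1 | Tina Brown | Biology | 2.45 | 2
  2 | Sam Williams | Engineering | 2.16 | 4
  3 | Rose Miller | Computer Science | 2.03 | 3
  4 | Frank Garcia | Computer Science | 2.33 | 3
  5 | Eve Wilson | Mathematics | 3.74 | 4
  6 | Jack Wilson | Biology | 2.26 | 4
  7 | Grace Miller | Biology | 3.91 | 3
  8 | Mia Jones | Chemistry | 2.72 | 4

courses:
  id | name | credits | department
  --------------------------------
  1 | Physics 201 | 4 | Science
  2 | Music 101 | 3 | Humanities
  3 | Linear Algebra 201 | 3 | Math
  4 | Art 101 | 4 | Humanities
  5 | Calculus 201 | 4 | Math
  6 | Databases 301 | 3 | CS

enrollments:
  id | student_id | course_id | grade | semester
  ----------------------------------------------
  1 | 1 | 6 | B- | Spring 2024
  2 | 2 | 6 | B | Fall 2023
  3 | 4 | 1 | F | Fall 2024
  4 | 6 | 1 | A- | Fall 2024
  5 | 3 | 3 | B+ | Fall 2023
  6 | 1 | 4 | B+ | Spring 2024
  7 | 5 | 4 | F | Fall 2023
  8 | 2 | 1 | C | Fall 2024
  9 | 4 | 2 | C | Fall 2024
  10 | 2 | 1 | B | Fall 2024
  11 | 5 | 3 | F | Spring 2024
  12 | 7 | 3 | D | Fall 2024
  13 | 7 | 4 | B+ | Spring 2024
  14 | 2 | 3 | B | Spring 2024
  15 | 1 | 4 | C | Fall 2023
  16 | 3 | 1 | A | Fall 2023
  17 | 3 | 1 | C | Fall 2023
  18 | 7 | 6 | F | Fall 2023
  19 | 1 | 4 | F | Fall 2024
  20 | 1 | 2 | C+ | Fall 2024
SELECT id, semester FROM enrollments WHERE semester IN ('Spring 2024', 'Fall 2024')

Execution result:
id | semester
1 | Spring 2024
3 | Fall 2024
4 | Fall 2024
6 | Spring 2024
8 | Fall 2024
9 | Fall 2024
10 | Fall 2024
11 | Spring 2024
12 | Fall 2024
13 | Spring 2024
14 | Spring 2024
19 | Fall 2024
20 | Fall 2024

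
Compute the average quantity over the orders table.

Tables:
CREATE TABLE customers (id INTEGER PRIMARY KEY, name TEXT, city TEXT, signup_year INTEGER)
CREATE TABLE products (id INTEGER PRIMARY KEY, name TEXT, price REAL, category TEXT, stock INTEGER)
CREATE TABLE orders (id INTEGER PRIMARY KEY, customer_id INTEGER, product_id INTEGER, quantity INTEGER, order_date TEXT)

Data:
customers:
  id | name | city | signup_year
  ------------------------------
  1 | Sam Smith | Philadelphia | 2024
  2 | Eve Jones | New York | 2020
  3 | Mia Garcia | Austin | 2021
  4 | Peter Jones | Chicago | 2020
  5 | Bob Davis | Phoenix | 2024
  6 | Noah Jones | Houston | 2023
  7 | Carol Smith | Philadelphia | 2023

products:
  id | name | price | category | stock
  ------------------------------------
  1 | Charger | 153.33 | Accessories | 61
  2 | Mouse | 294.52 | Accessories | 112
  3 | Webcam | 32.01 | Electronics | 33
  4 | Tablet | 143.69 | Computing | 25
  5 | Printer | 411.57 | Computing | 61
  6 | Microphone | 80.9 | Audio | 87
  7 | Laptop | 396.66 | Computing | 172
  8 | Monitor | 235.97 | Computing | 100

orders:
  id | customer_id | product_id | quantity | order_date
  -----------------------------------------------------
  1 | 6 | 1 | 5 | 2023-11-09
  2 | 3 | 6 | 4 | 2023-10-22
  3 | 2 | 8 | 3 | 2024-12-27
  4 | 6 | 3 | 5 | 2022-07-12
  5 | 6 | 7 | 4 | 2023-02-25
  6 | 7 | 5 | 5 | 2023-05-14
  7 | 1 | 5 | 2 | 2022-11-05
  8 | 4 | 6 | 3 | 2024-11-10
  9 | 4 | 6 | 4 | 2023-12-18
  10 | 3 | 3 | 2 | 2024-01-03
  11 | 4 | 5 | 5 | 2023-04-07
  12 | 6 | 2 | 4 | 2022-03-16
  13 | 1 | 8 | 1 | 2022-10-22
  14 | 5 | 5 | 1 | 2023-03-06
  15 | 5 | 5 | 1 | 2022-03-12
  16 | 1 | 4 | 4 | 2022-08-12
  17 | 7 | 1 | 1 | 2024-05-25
SELECT AVG(quantity) FROM orders

Execution result:
3.18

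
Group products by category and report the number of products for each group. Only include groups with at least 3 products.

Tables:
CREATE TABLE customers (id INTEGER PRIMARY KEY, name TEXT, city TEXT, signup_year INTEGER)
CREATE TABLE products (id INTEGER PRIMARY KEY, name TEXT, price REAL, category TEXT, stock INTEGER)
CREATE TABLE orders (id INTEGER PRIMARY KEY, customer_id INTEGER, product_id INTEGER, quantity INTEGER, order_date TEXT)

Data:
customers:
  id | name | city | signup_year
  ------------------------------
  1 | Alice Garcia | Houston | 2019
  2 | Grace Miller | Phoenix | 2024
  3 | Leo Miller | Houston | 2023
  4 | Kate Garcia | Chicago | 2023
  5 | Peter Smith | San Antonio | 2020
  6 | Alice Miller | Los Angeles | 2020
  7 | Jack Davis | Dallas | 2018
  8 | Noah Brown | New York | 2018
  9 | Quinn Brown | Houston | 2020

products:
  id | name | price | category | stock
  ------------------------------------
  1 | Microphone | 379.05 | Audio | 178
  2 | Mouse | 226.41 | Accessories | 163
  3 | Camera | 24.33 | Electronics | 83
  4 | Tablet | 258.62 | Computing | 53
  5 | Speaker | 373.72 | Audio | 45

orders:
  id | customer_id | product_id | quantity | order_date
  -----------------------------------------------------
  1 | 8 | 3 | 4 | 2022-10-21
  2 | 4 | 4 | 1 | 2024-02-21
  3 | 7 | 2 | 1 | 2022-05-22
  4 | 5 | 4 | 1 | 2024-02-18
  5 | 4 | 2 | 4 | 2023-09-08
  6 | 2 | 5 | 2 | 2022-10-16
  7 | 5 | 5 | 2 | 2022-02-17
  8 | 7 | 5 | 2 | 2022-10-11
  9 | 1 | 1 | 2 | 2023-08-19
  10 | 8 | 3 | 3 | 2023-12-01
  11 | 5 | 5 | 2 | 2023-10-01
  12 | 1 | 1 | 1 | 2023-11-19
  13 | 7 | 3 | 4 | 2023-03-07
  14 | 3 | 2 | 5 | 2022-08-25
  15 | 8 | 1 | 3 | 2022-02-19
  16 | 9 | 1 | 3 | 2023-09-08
SELECT category, COUNT(*) AS n FROM products GROUP BY category HAVING COUNT(*) >= 3

Execution result:
(no rows)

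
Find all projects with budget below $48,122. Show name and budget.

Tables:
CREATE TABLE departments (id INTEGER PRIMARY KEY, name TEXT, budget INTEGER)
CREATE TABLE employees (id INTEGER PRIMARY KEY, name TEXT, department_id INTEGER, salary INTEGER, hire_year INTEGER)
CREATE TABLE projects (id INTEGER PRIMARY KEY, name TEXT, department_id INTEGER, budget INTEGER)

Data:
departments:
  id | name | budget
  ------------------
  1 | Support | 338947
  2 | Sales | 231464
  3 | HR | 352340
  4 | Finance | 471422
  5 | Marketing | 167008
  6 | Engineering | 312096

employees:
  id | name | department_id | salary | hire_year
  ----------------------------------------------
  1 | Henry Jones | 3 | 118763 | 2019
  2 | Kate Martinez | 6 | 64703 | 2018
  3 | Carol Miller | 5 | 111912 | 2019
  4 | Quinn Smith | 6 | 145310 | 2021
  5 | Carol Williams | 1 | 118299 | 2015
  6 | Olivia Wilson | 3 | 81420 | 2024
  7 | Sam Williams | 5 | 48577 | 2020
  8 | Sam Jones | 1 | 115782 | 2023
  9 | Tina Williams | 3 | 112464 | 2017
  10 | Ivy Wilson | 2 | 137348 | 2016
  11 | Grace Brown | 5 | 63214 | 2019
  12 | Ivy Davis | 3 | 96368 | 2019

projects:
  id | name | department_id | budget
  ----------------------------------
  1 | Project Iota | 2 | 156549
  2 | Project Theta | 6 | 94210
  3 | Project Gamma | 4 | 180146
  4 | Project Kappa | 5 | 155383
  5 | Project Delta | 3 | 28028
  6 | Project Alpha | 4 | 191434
SELECT name, budget FROM projects WHERE budget < 48122

Execution result:
name | budget
Project Delta | 28028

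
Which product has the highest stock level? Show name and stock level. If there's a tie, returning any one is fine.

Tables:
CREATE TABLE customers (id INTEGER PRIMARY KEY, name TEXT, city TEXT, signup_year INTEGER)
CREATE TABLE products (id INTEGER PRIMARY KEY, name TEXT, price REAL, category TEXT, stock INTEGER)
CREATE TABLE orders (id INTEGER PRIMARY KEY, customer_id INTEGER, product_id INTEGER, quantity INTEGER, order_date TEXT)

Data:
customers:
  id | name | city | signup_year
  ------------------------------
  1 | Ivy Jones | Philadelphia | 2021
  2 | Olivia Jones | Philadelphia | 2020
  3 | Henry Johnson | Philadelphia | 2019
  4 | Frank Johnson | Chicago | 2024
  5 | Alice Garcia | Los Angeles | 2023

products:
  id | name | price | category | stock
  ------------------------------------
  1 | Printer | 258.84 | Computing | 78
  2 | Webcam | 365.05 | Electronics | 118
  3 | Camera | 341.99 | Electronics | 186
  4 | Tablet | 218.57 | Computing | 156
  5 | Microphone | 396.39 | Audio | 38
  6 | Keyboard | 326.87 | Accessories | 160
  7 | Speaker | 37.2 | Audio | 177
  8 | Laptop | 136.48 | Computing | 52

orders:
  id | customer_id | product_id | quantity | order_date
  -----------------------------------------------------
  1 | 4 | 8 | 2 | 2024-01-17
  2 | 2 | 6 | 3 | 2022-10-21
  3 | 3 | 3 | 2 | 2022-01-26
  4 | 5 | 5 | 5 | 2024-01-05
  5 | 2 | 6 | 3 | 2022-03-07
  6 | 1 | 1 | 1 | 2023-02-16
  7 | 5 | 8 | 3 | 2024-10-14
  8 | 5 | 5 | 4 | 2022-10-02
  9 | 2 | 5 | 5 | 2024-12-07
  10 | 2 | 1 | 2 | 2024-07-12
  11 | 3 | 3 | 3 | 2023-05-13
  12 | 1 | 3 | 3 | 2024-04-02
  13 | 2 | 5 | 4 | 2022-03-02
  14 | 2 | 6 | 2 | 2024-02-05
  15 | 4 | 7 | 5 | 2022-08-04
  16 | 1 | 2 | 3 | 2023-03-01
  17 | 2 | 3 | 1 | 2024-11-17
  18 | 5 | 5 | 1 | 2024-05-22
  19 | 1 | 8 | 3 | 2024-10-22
SELECT name, stock FROM products ORDER BY stock DESC LIMIT 1

Execution result:
name | stock
Camera | 186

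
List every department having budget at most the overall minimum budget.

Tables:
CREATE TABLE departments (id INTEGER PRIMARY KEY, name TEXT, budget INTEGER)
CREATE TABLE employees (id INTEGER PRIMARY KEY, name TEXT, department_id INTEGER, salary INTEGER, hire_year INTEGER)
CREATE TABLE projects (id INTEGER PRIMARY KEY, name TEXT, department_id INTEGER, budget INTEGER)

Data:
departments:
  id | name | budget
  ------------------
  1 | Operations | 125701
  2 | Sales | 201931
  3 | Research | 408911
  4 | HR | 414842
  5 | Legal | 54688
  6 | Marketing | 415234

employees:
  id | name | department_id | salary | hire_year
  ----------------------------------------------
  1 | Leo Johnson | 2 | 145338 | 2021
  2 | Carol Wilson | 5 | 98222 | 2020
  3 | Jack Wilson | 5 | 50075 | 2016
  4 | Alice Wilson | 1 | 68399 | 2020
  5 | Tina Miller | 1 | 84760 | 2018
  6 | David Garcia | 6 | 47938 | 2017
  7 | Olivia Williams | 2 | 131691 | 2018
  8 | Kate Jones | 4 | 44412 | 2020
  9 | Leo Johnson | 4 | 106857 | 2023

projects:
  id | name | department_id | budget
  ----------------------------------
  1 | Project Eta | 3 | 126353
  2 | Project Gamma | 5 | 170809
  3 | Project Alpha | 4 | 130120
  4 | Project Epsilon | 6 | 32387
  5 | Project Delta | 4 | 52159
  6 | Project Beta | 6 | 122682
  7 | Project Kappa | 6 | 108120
SELECT name, budget FROM departments WHERE budget <= (SELECT MIN(budget) FROM departments)

Execution result:
name | budget
Legal | 54688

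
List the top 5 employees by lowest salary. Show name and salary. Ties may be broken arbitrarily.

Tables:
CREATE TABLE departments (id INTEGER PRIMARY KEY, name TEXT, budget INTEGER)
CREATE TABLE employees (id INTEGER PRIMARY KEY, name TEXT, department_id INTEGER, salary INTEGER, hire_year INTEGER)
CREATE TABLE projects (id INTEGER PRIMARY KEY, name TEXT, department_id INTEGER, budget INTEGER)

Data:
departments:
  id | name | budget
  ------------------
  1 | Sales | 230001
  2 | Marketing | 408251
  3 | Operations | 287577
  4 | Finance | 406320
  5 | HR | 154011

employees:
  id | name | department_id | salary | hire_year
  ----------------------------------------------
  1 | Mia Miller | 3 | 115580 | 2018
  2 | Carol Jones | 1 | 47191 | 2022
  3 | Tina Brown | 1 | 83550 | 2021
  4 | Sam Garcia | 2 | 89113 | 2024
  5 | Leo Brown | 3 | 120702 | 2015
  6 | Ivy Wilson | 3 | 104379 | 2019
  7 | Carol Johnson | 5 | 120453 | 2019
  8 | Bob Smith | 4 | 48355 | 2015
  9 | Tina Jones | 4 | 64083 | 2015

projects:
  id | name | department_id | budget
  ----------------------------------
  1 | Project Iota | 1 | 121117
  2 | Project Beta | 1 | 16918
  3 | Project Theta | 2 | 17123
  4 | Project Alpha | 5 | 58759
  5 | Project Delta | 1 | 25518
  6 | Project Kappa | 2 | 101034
SELECT name, salary FROM employees ORDER BY salary ASC LIMIT 5

Execution result:
name | salary
Carol Jones | 47191
Bob Smith | 48355
Tina Jones | 64083
Tina Brown | 83550
Sam Garcia | 89113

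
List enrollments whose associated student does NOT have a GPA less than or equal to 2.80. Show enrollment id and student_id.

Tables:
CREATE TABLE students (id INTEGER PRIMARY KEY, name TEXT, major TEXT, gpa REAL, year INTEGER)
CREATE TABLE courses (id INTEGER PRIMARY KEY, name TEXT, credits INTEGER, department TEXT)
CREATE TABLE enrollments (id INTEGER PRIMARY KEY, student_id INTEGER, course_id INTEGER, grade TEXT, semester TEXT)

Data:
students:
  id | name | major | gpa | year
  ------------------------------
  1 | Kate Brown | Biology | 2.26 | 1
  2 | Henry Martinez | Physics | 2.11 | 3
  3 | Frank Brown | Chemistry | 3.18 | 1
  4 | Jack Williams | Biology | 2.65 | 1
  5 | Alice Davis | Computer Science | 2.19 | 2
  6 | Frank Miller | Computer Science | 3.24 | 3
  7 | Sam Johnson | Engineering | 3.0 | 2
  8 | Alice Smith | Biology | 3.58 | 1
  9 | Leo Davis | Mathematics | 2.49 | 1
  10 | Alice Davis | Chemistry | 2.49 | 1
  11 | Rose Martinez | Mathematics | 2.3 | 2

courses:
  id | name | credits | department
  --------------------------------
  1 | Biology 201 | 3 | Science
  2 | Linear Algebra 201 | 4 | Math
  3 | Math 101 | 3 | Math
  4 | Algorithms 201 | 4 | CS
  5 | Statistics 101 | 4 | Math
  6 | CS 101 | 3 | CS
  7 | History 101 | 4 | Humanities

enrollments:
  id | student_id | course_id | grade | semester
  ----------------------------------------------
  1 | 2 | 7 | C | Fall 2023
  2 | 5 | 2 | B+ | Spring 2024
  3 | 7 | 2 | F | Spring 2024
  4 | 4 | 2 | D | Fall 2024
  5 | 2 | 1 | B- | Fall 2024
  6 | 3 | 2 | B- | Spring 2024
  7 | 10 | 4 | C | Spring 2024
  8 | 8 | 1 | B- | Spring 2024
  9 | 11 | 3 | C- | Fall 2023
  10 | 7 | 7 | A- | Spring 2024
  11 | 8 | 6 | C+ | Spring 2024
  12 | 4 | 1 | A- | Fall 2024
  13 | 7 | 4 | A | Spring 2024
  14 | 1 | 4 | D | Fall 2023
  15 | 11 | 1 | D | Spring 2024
SELECT id, student_id FROM enrollments WHERE student_id NOT IN (SELECT id FROM students WHERE gpa <= 2.8)

Execution result:
id | student_id
3 | 7
6 | 3
8 | 8
10 | 7
11 | 8
13 | 7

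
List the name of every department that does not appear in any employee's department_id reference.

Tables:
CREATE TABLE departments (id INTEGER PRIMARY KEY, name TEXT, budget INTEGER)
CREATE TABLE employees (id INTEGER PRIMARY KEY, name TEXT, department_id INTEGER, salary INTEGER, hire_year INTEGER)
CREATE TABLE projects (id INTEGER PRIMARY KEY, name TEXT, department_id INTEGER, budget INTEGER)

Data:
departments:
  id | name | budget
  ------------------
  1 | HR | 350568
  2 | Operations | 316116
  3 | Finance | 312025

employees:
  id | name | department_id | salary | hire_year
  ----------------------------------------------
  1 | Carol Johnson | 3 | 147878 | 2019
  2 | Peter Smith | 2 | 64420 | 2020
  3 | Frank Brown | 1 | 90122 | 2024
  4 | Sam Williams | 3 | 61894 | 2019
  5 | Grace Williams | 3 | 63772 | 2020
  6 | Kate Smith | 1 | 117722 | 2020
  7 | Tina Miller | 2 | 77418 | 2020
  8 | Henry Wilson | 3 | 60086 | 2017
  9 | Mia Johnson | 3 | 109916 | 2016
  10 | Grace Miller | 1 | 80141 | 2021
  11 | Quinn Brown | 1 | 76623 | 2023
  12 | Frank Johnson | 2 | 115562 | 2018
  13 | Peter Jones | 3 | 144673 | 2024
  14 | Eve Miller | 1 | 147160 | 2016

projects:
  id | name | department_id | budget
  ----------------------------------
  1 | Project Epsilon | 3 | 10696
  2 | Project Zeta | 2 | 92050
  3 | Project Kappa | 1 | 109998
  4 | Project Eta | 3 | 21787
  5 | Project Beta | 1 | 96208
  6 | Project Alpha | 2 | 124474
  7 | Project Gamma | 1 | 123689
SELECT p.name FROM departments p LEFT JOIN employees c ON c.department_id = p.id WHERE c.id IS NULL

Execution result:
(no rows)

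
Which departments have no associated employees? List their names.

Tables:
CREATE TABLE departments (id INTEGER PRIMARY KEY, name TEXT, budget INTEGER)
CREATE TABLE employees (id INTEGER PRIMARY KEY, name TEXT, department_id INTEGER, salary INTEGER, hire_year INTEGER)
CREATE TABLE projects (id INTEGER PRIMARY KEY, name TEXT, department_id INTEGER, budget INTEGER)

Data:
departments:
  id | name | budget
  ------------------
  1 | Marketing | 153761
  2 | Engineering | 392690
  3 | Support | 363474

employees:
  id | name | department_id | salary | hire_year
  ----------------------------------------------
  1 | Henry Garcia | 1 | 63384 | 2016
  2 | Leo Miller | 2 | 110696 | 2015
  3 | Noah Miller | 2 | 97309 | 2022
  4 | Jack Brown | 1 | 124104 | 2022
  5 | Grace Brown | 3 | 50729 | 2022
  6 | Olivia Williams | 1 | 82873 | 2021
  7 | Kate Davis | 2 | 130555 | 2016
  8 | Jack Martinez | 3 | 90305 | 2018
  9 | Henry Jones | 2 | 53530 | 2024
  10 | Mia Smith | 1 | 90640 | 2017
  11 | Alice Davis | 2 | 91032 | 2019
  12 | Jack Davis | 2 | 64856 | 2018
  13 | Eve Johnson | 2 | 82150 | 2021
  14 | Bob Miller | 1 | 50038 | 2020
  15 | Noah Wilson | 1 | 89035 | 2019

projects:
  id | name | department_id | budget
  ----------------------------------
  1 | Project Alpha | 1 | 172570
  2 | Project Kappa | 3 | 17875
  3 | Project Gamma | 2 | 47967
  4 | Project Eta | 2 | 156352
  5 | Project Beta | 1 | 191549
SELECT p.name FROM departments p LEFT JOIN employees c ON c.department_id = p.id WHERE c.id IS NULL

Execution result:
(no rows)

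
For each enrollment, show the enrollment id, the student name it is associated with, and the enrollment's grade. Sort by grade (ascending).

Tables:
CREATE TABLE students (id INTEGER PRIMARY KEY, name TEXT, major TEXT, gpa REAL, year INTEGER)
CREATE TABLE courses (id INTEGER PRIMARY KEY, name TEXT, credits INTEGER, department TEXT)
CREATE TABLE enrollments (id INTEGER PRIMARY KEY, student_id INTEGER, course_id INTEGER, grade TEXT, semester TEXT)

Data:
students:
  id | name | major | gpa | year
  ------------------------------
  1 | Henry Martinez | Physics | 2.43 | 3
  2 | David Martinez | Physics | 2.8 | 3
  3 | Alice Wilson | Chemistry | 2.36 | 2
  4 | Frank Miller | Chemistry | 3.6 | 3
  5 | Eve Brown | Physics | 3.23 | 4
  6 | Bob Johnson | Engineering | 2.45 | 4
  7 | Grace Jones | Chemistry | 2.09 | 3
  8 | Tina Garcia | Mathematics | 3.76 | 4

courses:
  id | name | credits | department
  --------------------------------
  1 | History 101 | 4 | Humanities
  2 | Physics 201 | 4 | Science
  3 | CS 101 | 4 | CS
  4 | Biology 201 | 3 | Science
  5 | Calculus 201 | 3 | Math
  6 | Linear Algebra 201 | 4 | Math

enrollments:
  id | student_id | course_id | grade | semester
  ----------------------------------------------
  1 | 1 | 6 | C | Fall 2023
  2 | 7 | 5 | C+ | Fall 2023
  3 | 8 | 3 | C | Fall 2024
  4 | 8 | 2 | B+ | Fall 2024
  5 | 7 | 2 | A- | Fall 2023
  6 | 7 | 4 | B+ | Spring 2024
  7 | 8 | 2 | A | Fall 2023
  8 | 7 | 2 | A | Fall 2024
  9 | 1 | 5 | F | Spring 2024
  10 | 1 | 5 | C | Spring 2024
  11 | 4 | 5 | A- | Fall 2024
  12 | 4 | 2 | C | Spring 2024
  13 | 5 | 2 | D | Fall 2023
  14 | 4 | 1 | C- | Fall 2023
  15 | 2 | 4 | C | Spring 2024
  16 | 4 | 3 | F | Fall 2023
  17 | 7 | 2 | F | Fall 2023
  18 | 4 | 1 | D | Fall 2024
SELECT c.id, p.name AS student, c.grade FROM enrollments c JOIN students p ON c.student_id = p.id ORDER BY c.grade ASC

Execution result:
id | student | grade
7 | Tina Garcia | A
8 | Grace Jones | A
5 | Grace Jones | A-
11 | Frank Miller | A-
4 | Tina Garcia | B+
6 | Grace Jones | B+
1 | Henry Martinez | C
3 | Tina Garcia | C
10 | Henry Martinez | C
12 | Frank Miller | C
15 | David Martinez | C
2 | Grace Jones | C+
14 | Frank Miller | C-
13 | Eve Brown | D
18 | Frank Miller | D
9 | Henry Martinez | F
16 | Frank Miller | F
17 | Grace Jones | F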